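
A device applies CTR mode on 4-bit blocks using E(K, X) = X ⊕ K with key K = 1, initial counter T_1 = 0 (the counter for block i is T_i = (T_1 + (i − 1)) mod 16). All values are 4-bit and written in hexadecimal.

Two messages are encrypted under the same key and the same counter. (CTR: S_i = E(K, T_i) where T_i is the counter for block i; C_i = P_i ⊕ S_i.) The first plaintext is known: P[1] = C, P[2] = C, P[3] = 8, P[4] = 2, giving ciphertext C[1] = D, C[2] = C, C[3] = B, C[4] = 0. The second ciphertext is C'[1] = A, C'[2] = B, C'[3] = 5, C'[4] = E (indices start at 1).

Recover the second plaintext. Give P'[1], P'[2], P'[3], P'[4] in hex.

In CTR with a reused counter, both messages share the same keystream S_i, so C_i ⊕ C'_i = P_i ⊕ P'_i and thus P'_i = P_i ⊕ C_i ⊕ C'_i.
P'[1]: C ⊕ D ⊕ A = B.
P'[2]: C ⊕ C ⊕ B = B.
P'[3]: 8 ⊕ B ⊕ 5 = 6.
P'[4]: 2 ⊕ 0 ⊕ E = C.

P'[1] = B, P'[2] = B, P'[3] = 6, P'[4] = C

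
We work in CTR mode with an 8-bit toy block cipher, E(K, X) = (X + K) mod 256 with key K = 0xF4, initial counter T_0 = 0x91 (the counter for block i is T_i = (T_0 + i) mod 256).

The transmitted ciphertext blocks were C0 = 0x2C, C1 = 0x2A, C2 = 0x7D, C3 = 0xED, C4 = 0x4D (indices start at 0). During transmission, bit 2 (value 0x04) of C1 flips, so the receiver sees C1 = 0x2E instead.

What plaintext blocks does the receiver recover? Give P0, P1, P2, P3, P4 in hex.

CTR decryption: S_i = E(K, T_i) where T_i is the counter for block i; P_i = C_i ⊕ S_i.
Only C1 changed, to 0x2E. In CTR, a change in C_i flips the same bit in P_i only; the keystream is unaffected. Decrypting the received ciphertext:
P0: T = 0x91, S = E(K, T) = 0x85; 0x2C ⊕ 0x85 = 0xA9.
P1: T = 0x92, S = E(K, T) = 0x86; 0x2E ⊕ 0x86 = 0xA8.
P2: T = 0x93, S = E(K, T) = 0x87; 0x7D ⊕ 0x87 = 0xFA.
P3: T = 0x94, S = E(K, T) = 0x88; 0xED ⊕ 0x88 = 0x65.
P4: T = 0x95, S = E(K, T) = 0x89; 0x4D ⊕ 0x89 = 0xC4.
Blocks that differ from the original plaintext: P1.

P0 = 0xA9, P1 = 0xA8, P2 = 0xFA, P3 = 0x65, P4 = 0xC4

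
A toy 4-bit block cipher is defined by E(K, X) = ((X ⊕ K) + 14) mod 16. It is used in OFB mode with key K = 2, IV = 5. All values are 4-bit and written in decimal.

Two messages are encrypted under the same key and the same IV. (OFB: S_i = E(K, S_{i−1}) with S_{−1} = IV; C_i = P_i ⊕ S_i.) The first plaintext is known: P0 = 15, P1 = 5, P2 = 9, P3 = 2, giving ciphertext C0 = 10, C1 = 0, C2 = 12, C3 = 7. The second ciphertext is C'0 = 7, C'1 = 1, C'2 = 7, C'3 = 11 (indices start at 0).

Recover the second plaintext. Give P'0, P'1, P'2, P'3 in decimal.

P'0 = 2, P'1 = 4, P'2 = 2, P'3 = 14

In OFB with a reused IV, both messages share the same keystream S_i, so C_i ⊕ C'_i = P_i ⊕ P'_i and thus P'_i = P_i ⊕ C_i ⊕ C'_i.
P'0: 15 ⊕ 10 ⊕ 7 = 2.
P'1: 5 ⊕ 0 ⊕ 1 = 4.
P'2: 9 ⊕ 12 ⊕ 7 = 2.
P'3: 2 ⊕ 7 ⊕ 11 = 14.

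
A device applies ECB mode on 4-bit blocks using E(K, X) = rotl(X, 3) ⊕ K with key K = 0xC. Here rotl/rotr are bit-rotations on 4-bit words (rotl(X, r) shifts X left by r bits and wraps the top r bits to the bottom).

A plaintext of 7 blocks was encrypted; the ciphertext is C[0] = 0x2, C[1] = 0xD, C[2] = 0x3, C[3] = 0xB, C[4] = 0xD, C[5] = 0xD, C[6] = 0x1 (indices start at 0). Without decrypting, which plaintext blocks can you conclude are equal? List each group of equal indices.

ECB encrypts each block independently with the same key, so equal ciphertext blocks imply equal plaintext blocks.
C[1] = C[4] = C[5] = 0xD, so P[1] = P[4] = P[5].

P[1] = P[4] = P[5]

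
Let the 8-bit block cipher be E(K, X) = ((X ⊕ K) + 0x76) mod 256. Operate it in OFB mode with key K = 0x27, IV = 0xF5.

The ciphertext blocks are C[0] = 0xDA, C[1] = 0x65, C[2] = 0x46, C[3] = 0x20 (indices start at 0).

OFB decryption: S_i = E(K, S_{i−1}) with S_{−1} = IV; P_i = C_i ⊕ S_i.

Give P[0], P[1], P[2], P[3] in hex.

P[0]: S = E(K, 0xF5) = 0x48; 0xDA ⊕ 0x48 = 0x92.
P[1]: S = E(K, 0x48) = 0xE5; 0x65 ⊕ 0xE5 = 0x80.
P[2]: S = E(K, 0xE5) = 0x38; 0x46 ⊕ 0x38 = 0x7E.
P[3]: S = E(K, 0x38) = 0x95; 0x20 ⊕ 0x95 = 0xB5.

P[0] = 0x92, P[1] = 0x80, P[2] = 0x7E, P[3] = 0xB5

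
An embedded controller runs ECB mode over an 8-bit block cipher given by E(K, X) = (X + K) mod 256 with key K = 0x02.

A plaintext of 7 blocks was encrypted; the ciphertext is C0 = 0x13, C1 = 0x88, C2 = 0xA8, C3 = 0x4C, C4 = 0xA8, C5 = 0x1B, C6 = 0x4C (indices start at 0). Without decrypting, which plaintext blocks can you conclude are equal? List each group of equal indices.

P2 = P4; P3 = P6

ECB encrypts each block independently with the same key, so equal ciphertext blocks imply equal plaintext blocks.
C2 = C4 = 0xA8, so P2 = P4.
C3 = C6 = 0x4C, so P3 = P6.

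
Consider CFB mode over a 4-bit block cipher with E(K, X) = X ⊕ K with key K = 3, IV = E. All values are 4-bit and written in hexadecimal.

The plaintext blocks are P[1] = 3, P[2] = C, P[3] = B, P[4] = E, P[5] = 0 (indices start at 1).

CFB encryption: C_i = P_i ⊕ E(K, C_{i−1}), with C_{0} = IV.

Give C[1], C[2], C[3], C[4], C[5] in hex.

C[1]: E(K, E) = D; 3 ⊕ D = E.
C[2]: E(K, E) = D; C ⊕ D = 1.
C[3]: E(K, 1) = 2; B ⊕ 2 = 9.
C[4]: E(K, 9) = A; E ⊕ A = 4.
C[5]: E(K, 4) = 7; 0 ⊕ 7 = 7.

C[1] = E, C[2] = 1, C[3] = 9, C[4] = 4, C[5] = 7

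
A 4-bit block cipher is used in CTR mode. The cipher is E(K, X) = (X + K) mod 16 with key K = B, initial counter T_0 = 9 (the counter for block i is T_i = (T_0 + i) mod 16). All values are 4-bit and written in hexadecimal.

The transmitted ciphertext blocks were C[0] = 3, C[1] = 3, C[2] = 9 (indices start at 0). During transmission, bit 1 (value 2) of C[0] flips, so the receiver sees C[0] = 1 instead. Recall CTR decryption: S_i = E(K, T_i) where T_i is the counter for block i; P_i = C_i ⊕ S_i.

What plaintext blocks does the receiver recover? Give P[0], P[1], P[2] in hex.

P[0] = 5, P[1] = 6, P[2] = F

Only C[0] changed, to 1. In CTR, a change in C_i flips the same bit in P_i only; the keystream is unaffected. Decrypting the received ciphertext:
P[0]: T = 9, S = E(K, T) = 4; 1 ⊕ 4 = 5.
P[1]: T = A, S = E(K, T) = 5; 3 ⊕ 5 = 6.
P[2]: T = B, S = E(K, T) = 6; 9 ⊕ 6 = F.
Blocks that differ from the original plaintext: P[0].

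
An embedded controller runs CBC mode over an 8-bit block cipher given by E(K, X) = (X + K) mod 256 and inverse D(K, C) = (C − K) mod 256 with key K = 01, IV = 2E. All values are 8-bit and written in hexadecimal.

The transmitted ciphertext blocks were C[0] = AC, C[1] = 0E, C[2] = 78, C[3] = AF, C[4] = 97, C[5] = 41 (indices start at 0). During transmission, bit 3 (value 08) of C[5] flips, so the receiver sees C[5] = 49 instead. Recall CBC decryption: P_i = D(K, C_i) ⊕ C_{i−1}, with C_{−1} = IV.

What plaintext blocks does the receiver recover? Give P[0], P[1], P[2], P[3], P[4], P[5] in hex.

Only C[5] changed, to 49. In CBC, a change in C_i garbles P_i and flips the same bit in P_{i+1}. Decrypting the received ciphertext:
P[0]: D(K, AC) = AB; AB ⊕ 2E = 85.
P[1]: D(K, 0E) = 0D; 0D ⊕ AC = A1.
P[2]: D(K, 78) = 77; 77 ⊕ 0E = 79.
P[3]: D(K, AF) = AE; AE ⊕ 78 = D6.
P[4]: D(K, 97) = 96; 96 ⊕ AF = 39.
P[5]: D(K, 49) = 48; 48 ⊕ 97 = DF.
Blocks that differ from the original plaintext: P[5].

P[0] = 85, P[1] = A1, P[2] = 79, P[3] = D6, P[4] = 39, P[5] = DF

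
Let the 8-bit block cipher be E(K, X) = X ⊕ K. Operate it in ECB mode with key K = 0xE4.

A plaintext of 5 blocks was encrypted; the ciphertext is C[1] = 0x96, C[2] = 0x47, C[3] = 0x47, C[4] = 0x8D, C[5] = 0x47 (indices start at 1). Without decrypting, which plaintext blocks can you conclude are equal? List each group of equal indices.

ECB encrypts each block independently with the same key, so equal ciphertext blocks imply equal plaintext blocks.
C[2] = C[3] = C[5] = 0x47, so P[2] = P[3] = P[5].

P[2] = P[3] = P[5]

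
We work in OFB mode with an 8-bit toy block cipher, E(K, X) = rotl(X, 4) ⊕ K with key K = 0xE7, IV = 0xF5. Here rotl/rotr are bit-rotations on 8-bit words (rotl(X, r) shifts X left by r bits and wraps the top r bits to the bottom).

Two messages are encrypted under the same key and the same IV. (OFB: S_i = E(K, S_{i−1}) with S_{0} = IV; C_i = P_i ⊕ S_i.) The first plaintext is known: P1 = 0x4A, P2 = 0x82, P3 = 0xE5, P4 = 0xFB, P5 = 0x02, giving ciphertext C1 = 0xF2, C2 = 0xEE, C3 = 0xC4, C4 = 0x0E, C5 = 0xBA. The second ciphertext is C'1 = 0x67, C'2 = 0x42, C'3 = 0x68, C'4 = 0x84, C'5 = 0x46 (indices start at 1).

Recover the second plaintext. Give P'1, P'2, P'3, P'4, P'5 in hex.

In OFB with a reused IV, both messages share the same keystream S_i, so C_i ⊕ C'_i = P_i ⊕ P'_i and thus P'_i = P_i ⊕ C_i ⊕ C'_i.
P'1: 0x4A ⊕ 0xF2 ⊕ 0x67 = 0xDF.
P'2: 0x82 ⊕ 0xEE ⊕ 0x42 = 0x2E.
P'3: 0xE5 ⊕ 0xC4 ⊕ 0x68 = 0x49.
P'4: 0xFB ⊕ 0x0E ⊕ 0x84 = 0x71.
P'5: 0x02 ⊕ 0xBA ⊕ 0x46 = 0xFE.

P'1 = 0xDF, P'2 = 0x2E, P'3 = 0x49, P'4 = 0x71, P'5 = 0xFE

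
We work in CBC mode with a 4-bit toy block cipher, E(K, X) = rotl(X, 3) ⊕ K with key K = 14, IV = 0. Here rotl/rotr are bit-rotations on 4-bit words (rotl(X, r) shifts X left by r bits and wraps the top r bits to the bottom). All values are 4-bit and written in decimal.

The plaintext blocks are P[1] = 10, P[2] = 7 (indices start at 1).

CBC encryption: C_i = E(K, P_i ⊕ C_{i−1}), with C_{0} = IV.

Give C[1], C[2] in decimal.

C[1] = 11, C[2] = 8

C[1]: P[1] ⊕ 0 = 10; E(K, 10) = 11.
C[2]: P[2] ⊕ 11 = 12; E(K, 12) = 8.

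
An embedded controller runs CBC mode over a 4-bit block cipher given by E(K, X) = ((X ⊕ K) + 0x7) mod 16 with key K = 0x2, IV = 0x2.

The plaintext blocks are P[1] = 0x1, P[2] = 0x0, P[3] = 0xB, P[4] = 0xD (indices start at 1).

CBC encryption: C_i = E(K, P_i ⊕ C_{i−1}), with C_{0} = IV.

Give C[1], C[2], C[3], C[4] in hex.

C[1] = 0x8, C[2] = 0x1, C[3] = 0xF, C[4] = 0x7

C[1]: P[1] ⊕ 0x2 = 0x3; E(K, 0x3) = 0x8.
C[2]: P[2] ⊕ 0x8 = 0x8; E(K, 0x8) = 0x1.
C[3]: P[3] ⊕ 0x1 = 0xA; E(K, 0xA) = 0xF.
C[4]: P[4] ⊕ 0xF = 0x2; E(K, 0x2) = 0x7.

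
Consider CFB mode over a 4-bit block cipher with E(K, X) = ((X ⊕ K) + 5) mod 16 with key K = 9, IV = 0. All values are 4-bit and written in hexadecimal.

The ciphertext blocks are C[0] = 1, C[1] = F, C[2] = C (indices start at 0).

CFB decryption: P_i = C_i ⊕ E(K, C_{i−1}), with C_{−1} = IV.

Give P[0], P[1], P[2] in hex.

P[0]: E(K, 0) = E; 1 ⊕ E = F.
P[1]: E(K, 1) = D; F ⊕ D = 2.
P[2]: E(K, F) = B; C ⊕ B = 7.

P[0] = F, P[1] = 2, P[2] = 7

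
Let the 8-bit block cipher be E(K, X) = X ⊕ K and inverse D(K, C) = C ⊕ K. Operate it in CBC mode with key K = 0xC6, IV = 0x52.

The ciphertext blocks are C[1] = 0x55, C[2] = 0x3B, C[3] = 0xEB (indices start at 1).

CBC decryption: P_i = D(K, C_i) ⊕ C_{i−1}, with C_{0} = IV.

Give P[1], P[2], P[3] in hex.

P[1]: D(K, 0x55) = 0x93; 0x93 ⊕ 0x52 = 0xC1.
P[2]: D(K, 0x3B) = 0xFD; 0xFD ⊕ 0x55 = 0xA8.
P[3]: D(K, 0xEB) = 0x2D; 0x2D ⊕ 0x3B = 0x16.

P[1] = 0xC1, P[2] = 0xA8, P[3] = 0x16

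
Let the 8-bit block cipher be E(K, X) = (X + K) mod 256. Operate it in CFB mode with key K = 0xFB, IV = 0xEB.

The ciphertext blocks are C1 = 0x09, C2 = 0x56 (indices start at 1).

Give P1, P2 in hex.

CFB decryption: P_i = C_i ⊕ E(K, C_{i−1}), with C_{0} = IV.
P1: E(K, 0xEB) = 0xE6; 0x09 ⊕ 0xE6 = 0xEF.
P2: E(K, 0x09) = 0x04; 0x56 ⊕ 0x04 = 0x52.

P1 = 0xEF, P2 = 0x52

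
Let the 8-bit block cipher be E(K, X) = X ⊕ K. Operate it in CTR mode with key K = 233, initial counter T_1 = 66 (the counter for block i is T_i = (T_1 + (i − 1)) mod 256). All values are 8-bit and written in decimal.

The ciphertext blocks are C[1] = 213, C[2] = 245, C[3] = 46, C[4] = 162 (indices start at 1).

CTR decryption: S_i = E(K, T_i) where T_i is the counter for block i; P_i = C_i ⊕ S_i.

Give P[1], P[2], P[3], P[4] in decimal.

P[1] = 126, P[2] = 95, P[3] = 131, P[4] = 14

P[1]: T = 66, S = E(K, T) = 171; 213 ⊕ 171 = 126.
P[2]: T = 67, S = E(K, T) = 170; 245 ⊕ 170 = 95.
P[3]: T = 68, S = E(K, T) = 173; 46 ⊕ 173 = 131.
P[4]: T = 69, S = E(K, T) = 172; 162 ⊕ 172 = 14.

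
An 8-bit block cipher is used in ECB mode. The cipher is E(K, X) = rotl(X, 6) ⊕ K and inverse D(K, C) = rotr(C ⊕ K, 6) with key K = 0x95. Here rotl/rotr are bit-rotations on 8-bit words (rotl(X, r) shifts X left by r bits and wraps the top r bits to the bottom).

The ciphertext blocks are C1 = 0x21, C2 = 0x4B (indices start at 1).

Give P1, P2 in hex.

P1 = 0xD2, P2 = 0x7B

ECB decryption: P_i = D(K, C_i).
P1: D(K, 0x21) = 0xD2.
P2: D(K, 0x4B) = 0x7B.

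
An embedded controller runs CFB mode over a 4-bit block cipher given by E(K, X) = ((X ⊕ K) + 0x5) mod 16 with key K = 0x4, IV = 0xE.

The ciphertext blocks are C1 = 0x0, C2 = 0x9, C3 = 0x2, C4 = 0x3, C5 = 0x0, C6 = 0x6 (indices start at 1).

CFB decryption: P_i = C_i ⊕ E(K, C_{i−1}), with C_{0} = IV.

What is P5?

P5 = 0xC

P5: E(K, 0x3) = 0xC; 0x0 ⊕ 0xC = 0xC.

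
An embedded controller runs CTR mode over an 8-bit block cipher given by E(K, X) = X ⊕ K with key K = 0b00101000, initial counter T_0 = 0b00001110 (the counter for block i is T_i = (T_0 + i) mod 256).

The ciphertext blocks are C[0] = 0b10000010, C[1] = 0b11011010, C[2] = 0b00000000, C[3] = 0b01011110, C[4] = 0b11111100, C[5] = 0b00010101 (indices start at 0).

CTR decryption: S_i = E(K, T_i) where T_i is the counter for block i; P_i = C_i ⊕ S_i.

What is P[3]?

P[3] = 0b01100111

P[3]: T = 0b00010001, S = E(K, T) = 0b00111001; 0b01011110 ⊕ 0b00111001 = 0b01100111.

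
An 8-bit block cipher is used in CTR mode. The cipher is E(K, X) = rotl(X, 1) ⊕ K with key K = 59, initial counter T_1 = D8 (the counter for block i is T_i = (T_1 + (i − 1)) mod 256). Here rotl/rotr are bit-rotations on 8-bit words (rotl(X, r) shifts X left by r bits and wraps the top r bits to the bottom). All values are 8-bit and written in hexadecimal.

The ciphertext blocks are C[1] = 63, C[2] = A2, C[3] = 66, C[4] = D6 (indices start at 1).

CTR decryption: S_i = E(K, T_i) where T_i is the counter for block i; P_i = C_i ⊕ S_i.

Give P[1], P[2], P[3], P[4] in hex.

P[1]: T = D8, S = E(K, T) = E8; 63 ⊕ E8 = 8B.
P[2]: T = D9, S = E(K, T) = EA; A2 ⊕ EA = 48.
P[3]: T = DA, S = E(K, T) = EC; 66 ⊕ EC = 8A.
P[4]: T = DB, S = E(K, T) = EE; D6 ⊕ EE = 38.

P[1] = 8B, P[2] = 48, P[3] = 8A, P[4] = 38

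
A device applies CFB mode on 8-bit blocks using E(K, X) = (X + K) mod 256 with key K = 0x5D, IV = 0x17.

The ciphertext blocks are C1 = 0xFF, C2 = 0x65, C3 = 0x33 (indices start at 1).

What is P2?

CFB decryption: P_i = C_i ⊕ E(K, C_{i−1}), with C_{0} = IV.
P2: E(K, 0xFF) = 0x5C; 0x65 ⊕ 0x5C = 0x39.

P2 = 0x39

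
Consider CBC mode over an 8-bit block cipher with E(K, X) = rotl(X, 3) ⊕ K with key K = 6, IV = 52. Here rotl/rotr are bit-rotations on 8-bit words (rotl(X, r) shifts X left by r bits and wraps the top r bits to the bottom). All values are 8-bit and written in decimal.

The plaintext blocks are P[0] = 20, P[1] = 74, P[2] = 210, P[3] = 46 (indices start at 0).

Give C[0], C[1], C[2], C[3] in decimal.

C[0] = 7, C[1] = 108, C[2] = 243, C[3] = 232

CBC encryption: C_i = E(K, P_i ⊕ C_{i−1}), with C_{−1} = IV.
C[0]: P[0] ⊕ 52 = 32; E(K, 32) = 7.
C[1]: P[1] ⊕ 7 = 77; E(K, 77) = 108.
C[2]: P[2] ⊕ 108 = 190; E(K, 190) = 243.
C[3]: P[3] ⊕ 243 = 221; E(K, 221) = 232.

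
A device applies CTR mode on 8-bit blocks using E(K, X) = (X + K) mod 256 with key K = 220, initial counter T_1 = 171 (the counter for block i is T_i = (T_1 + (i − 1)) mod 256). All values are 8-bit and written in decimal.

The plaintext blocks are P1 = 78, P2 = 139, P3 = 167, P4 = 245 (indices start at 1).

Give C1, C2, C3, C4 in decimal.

C1 = 201, C2 = 3, C3 = 46, C4 = 127

CTR encryption: S_i = E(K, T_i) where T_i is the counter for block i; C_i = P_i ⊕ S_i.
C1: T = 171, S = E(K, T) = 135; 78 ⊕ 135 = 201.
C2: T = 172, S = E(K, T) = 136; 139 ⊕ 136 = 3.
C3: T = 173, S = E(K, T) = 137; 167 ⊕ 137 = 46.
C4: T = 174, S = E(K, T) = 138; 245 ⊕ 138 = 127.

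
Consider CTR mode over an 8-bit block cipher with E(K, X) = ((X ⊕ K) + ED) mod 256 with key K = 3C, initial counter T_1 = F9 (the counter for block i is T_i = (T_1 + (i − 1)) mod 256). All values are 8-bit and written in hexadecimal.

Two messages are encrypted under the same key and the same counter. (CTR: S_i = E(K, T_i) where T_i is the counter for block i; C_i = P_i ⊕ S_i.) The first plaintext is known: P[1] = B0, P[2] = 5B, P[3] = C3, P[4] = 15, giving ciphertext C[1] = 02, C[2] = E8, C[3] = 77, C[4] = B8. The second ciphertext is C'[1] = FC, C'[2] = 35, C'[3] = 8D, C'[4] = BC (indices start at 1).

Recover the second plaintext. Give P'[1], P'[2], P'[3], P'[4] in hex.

In CTR with a reused counter, both messages share the same keystream S_i, so C_i ⊕ C'_i = P_i ⊕ P'_i and thus P'_i = P_i ⊕ C_i ⊕ C'_i.
P'[1]: B0 ⊕ 02 ⊕ FC = 4E.
P'[2]: 5B ⊕ E8 ⊕ 35 = 86.
P'[3]: C3 ⊕ 77 ⊕ 8D = 39.
P'[4]: 15 ⊕ B8 ⊕ BC = 11.

P'[1] = 4E, P'[2] = 86, P'[3] = 39, P'[4] = 11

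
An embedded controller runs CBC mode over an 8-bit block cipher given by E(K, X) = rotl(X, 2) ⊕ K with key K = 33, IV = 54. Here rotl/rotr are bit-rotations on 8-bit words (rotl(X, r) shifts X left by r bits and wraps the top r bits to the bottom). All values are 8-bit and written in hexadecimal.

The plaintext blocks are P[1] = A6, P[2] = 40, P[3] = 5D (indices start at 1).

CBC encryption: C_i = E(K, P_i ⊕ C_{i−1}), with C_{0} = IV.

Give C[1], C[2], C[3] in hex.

C[1]: P[1] ⊕ 54 = F2; E(K, F2) = F8.
C[2]: P[2] ⊕ F8 = B8; E(K, B8) = D1.
C[3]: P[3] ⊕ D1 = 8C; E(K, 8C) = 01.

C[1] = F8, C[2] = D1, C[3] = 01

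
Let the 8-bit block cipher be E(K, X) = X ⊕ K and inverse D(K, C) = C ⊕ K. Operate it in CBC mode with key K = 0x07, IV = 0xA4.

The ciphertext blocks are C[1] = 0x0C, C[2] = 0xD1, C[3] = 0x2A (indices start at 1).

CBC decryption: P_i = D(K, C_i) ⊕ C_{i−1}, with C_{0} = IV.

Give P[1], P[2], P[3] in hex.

P[1]: D(K, 0x0C) = 0x0B; 0x0B ⊕ 0xA4 = 0xAF.
P[2]: D(K, 0xD1) = 0xD6; 0xD6 ⊕ 0x0C = 0xDA.
P[3]: D(K, 0x2A) = 0x2D; 0x2D ⊕ 0xD1 = 0xFC.

P[1] = 0xAF, P[2] = 0xDA, P[3] = 0xFC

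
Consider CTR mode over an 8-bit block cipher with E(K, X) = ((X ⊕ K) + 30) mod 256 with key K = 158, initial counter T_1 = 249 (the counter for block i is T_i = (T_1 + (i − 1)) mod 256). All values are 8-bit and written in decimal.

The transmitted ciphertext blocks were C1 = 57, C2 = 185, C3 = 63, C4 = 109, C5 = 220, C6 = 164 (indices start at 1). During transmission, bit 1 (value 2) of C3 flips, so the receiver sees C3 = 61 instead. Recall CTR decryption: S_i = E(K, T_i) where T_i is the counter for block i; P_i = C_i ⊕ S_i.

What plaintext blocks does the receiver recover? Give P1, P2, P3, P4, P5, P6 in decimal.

P1 = 188, P2 = 59, P3 = 190, P4 = 237, P5 = 93, P6 = 218

Only C3 changed, to 61. In CTR, a change in C_i flips the same bit in P_i only; the keystream is unaffected. Decrypting the received ciphertext:
P1: T = 249, S = E(K, T) = 133; 57 ⊕ 133 = 188.
P2: T = 250, S = E(K, T) = 130; 185 ⊕ 130 = 59.
P3: T = 251, S = E(K, T) = 131; 61 ⊕ 131 = 190.
P4: T = 252, S = E(K, T) = 128; 109 ⊕ 128 = 237.
P5: T = 253, S = E(K, T) = 129; 220 ⊕ 129 = 93.
P6: T = 254, S = E(K, T) = 126; 164 ⊕ 126 = 218.
Blocks that differ from the original plaintext: P3.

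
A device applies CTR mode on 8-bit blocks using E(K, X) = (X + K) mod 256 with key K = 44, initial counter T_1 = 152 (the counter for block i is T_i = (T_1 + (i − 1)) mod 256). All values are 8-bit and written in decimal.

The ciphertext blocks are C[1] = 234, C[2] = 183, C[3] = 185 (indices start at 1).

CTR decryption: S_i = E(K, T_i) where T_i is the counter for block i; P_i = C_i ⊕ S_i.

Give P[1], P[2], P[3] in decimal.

P[1]: T = 152, S = E(K, T) = 196; 234 ⊕ 196 = 46.
P[2]: T = 153, S = E(K, T) = 197; 183 ⊕ 197 = 114.
P[3]: T = 154, S = E(K, T) = 198; 185 ⊕ 198 = 127.

P[1] = 46, P[2] = 114, P[3] = 127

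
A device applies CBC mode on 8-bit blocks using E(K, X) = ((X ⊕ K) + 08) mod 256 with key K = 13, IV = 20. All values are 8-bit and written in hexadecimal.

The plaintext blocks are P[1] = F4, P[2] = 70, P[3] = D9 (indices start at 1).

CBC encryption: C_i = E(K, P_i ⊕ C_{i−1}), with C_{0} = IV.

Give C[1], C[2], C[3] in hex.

C[1]: P[1] ⊕ 20 = D4; E(K, D4) = CF.
C[2]: P[2] ⊕ CF = BF; E(K, BF) = B4.
C[3]: P[3] ⊕ B4 = 6D; E(K, 6D) = 86.

C[1] = CF, C[2] = B4, C[3] = 86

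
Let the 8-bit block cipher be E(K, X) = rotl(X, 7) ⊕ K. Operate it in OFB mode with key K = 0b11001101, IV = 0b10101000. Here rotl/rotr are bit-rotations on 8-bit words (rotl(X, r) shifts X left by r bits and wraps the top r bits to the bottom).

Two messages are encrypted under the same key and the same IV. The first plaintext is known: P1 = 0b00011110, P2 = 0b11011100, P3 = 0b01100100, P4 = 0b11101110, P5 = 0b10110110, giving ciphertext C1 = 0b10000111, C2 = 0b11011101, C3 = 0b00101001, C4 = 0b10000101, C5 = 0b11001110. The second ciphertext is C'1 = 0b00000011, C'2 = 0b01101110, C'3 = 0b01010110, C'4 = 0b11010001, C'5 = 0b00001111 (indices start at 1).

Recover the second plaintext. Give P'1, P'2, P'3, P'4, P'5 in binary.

In OFB with a reused IV, both messages share the same keystream S_i, so C_i ⊕ C'_i = P_i ⊕ P'_i and thus P'_i = P_i ⊕ C_i ⊕ C'_i.
P'1: 0b00011110 ⊕ 0b10000111 ⊕ 0b00000011 = 0b10011010.
P'2: 0b11011100 ⊕ 0b11011101 ⊕ 0b01101110 = 0b01101111.
P'3: 0b01100100 ⊕ 0b00101001 ⊕ 0b01010110 = 0b00011011.
P'4: 0b11101110 ⊕ 0b10000101 ⊕ 0b11010001 = 0b10111010.
P'5: 0b10110110 ⊕ 0b11001110 ⊕ 0b00001111 = 0b01110111.

P'1 = 0b10011010, P'2 = 0b01101111, P'3 = 0b00011011, P'4 = 0b10111010, P'5 = 0b01110111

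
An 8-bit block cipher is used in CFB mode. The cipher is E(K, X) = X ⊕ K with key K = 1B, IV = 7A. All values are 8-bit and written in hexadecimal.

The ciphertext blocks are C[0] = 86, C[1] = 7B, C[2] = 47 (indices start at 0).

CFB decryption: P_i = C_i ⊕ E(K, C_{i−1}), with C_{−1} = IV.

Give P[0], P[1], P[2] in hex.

P[0]: E(K, 7A) = 61; 86 ⊕ 61 = E7.
P[1]: E(K, 86) = 9D; 7B ⊕ 9D = E6.
P[2]: E(K, 7B) = 60; 47 ⊕ 60 = 27.

P[0] = E7, P[1] = E6, P[2] = 27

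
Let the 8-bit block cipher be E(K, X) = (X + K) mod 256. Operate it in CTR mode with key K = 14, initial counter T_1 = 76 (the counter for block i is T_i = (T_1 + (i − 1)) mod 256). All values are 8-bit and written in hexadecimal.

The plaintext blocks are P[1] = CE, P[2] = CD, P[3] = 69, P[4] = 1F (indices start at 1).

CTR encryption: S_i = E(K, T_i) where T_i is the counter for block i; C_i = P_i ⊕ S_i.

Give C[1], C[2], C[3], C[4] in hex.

C[1]: T = 76, S = E(K, T) = 8A; CE ⊕ 8A = 44.
C[2]: T = 77, S = E(K, T) = 8B; CD ⊕ 8B = 46.
C[3]: T = 78, S = E(K, T) = 8C; 69 ⊕ 8C = E5.
C[4]: T = 79, S = E(K, T) = 8D; 1F ⊕ 8D = 92.

C[1] = 44, C[2] = 46, C[3] = E5, C[4] = 92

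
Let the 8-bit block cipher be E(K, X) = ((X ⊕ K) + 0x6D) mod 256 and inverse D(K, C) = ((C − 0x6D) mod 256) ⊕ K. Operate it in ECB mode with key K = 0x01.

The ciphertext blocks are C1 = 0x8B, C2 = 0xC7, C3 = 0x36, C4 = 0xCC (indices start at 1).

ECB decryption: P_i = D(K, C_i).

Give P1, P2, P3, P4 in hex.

P1 = 0x1F, P2 = 0x5B, P3 = 0xC8, P4 = 0x5E

P1: D(K, 0x8B) = 0x1F.
P2: D(K, 0xC7) = 0x5B.
P3: D(K, 0x36) = 0xC8.
P4: D(K, 0xCC) = 0x5E.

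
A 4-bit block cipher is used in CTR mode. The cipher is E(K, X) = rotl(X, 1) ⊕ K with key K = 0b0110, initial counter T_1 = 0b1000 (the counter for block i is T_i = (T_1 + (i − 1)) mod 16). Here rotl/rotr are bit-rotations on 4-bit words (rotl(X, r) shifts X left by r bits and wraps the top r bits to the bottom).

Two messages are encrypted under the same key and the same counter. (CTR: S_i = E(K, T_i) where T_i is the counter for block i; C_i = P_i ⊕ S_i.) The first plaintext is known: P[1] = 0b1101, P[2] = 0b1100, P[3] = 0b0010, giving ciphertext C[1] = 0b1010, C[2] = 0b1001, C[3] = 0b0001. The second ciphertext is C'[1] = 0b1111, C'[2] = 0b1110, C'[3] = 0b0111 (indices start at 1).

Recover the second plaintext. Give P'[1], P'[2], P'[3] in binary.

In CTR with a reused counter, both messages share the same keystream S_i, so C_i ⊕ C'_i = P_i ⊕ P'_i and thus P'_i = P_i ⊕ C_i ⊕ C'_i.
P'[1]: 0b1101 ⊕ 0b1010 ⊕ 0b1111 = 0b1000.
P'[2]: 0b1100 ⊕ 0b1001 ⊕ 0b1110 = 0b1011.
P'[3]: 0b0010 ⊕ 0b0001 ⊕ 0b0111 = 0b0100.

P'[1] = 0b1000, P'[2] = 0b1011, P'[3] = 0b0100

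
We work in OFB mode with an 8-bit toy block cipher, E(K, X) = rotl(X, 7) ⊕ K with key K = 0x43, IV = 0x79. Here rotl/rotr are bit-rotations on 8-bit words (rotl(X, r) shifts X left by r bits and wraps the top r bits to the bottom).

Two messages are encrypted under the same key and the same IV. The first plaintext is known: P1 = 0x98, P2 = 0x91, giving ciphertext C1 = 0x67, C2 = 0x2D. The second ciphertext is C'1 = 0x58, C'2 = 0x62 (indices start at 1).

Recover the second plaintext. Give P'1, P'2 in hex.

P'1 = 0xA7, P'2 = 0xDE

In OFB with a reused IV, both messages share the same keystream S_i, so C_i ⊕ C'_i = P_i ⊕ P'_i and thus P'_i = P_i ⊕ C_i ⊕ C'_i.
P'1: 0x98 ⊕ 0x67 ⊕ 0x58 = 0xA7.
P'2: 0x91 ⊕ 0x2D ⊕ 0x62 = 0xDE.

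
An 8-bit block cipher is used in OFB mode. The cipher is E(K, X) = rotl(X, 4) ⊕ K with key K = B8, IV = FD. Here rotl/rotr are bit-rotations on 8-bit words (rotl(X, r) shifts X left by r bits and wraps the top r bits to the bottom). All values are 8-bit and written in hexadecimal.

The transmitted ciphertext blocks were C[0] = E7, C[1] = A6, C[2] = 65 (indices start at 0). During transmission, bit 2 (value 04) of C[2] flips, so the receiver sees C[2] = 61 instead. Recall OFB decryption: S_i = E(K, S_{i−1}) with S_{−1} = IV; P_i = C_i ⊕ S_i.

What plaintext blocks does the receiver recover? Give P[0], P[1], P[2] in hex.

P[0] = 80, P[1] = 68, P[2] = 35

Only C[2] changed, to 61. In OFB, a change in C_i flips the same bit in P_i only; the keystream is unaffected. Decrypting the received ciphertext:
P[0]: S = E(K, FD) = 67; E7 ⊕ 67 = 80.
P[1]: S = E(K, 67) = CE; A6 ⊕ CE = 68.
P[2]: S = E(K, CE) = 54; 61 ⊕ 54 = 35.
Blocks that differ from the original plaintext: P[2].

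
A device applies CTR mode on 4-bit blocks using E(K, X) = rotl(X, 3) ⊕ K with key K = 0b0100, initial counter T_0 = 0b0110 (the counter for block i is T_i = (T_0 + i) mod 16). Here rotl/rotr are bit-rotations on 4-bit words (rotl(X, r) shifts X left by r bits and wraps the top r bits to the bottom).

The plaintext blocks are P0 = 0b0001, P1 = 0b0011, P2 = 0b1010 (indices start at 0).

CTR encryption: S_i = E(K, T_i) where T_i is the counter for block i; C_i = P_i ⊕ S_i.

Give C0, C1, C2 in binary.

C0 = 0b0110, C1 = 0b1100, C2 = 0b1010

C0: T = 0b0110, S = E(K, T) = 0b0111; 0b0001 ⊕ 0b0111 = 0b0110.
C1: T = 0b0111, S = E(K, T) = 0b1111; 0b0011 ⊕ 0b1111 = 0b1100.
C2: T = 0b1000, S = E(K, T) = 0b0000; 0b1010 ⊕ 0b0000 = 0b1010.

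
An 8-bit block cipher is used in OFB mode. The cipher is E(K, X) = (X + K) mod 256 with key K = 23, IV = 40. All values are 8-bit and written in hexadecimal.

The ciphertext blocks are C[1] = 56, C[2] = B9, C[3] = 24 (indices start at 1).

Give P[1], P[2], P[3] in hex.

OFB decryption: S_i = E(K, S_{i−1}) with S_{0} = IV; P_i = C_i ⊕ S_i.
P[1]: S = E(K, 40) = 63; 56 ⊕ 63 = 35.
P[2]: S = E(K, 63) = 86; B9 ⊕ 86 = 3F.
P[3]: S = E(K, 86) = A9; 24 ⊕ A9 = 8D.

P[1] = 35, P[2] = 3F, P[3] = 8D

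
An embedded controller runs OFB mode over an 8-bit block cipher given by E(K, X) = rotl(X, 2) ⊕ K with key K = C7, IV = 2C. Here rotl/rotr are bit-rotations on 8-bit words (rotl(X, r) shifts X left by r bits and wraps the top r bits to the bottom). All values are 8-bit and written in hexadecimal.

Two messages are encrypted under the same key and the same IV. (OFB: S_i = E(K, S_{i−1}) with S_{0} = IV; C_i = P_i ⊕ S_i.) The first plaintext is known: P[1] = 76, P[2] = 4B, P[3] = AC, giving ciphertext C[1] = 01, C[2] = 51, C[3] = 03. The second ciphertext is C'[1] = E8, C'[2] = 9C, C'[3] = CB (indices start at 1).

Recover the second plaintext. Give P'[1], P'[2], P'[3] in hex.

P'[1] = 9F, P'[2] = 86, P'[3] = 64

In OFB with a reused IV, both messages share the same keystream S_i, so C_i ⊕ C'_i = P_i ⊕ P'_i and thus P'_i = P_i ⊕ C_i ⊕ C'_i.
P'[1]: 76 ⊕ 01 ⊕ E8 = 9F.
P'[2]: 4B ⊕ 51 ⊕ 9C = 86.
P'[3]: AC ⊕ 03 ⊕ CB = 64.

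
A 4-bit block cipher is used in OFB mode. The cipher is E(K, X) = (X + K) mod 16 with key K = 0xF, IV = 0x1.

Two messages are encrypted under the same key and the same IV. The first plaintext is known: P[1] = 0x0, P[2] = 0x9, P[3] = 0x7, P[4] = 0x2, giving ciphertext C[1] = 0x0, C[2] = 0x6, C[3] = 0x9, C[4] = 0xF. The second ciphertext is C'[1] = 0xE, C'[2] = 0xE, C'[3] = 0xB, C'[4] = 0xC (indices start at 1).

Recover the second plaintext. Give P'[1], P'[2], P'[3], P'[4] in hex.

P'[1] = 0xE, P'[2] = 0x1, P'[3] = 0x5, P'[4] = 0x1

In OFB with a reused IV, both messages share the same keystream S_i, so C_i ⊕ C'_i = P_i ⊕ P'_i and thus P'_i = P_i ⊕ C_i ⊕ C'_i.
P'[1]: 0x0 ⊕ 0x0 ⊕ 0xE = 0xE.
P'[2]: 0x9 ⊕ 0x6 ⊕ 0xE = 0x1.
P'[3]: 0x7 ⊕ 0x9 ⊕ 0xB = 0x5.
P'[4]: 0x2 ⊕ 0xF ⊕ 0xC = 0x1.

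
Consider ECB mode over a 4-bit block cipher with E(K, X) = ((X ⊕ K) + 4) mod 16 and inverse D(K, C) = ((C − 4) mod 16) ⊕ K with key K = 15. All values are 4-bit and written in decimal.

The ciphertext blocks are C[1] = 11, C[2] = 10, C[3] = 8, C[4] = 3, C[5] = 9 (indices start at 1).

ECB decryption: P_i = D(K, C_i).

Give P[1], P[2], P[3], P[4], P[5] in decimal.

P[1] = 8, P[2] = 9, P[3] = 11, P[4] = 0, P[5] = 10

P[1]: D(K, 11) = 8.
P[2]: D(K, 10) = 9.
P[3]: D(K, 8) = 11.
P[4]: D(K, 3) = 0.
P[5]: D(K, 9) = 10.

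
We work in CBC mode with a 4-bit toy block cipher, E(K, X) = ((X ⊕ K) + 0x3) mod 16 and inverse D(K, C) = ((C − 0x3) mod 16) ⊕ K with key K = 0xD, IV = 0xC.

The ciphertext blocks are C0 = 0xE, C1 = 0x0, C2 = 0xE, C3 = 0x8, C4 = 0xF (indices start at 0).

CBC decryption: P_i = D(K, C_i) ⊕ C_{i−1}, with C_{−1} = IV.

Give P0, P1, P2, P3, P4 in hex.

P0 = 0xA, P1 = 0xE, P2 = 0x6, P3 = 0x6, P4 = 0x9

P0: D(K, 0xE) = 0x6; 0x6 ⊕ 0xC = 0xA.
P1: D(K, 0x0) = 0x0; 0x0 ⊕ 0xE = 0xE.
P2: D(K, 0xE) = 0x6; 0x6 ⊕ 0x0 = 0x6.
P3: D(K, 0x8) = 0x8; 0x8 ⊕ 0xE = 0x6.
P4: D(K, 0xF) = 0x1; 0x1 ⊕ 0x8 = 0x9.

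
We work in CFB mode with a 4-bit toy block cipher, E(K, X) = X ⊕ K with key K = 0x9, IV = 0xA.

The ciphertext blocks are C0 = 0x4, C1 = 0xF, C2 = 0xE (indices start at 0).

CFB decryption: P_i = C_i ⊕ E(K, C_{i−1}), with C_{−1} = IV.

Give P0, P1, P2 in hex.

P0 = 0x7, P1 = 0x2, P2 = 0x8

P0: E(K, 0xA) = 0x3; 0x4 ⊕ 0x3 = 0x7.
P1: E(K, 0x4) = 0xD; 0xF ⊕ 0xD = 0x2.
P2: E(K, 0xF) = 0x6; 0xE ⊕ 0x6 = 0x8.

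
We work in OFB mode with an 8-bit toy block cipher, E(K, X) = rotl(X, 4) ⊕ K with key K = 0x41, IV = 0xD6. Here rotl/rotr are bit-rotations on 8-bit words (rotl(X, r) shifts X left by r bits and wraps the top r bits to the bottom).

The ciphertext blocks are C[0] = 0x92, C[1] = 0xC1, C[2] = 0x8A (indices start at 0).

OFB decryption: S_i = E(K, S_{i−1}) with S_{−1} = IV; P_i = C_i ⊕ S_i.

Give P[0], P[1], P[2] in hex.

P[0] = 0xBE, P[1] = 0x42, P[2] = 0xF3

P[0]: S = E(K, 0xD6) = 0x2C; 0x92 ⊕ 0x2C = 0xBE.
P[1]: S = E(K, 0x2C) = 0x83; 0xC1 ⊕ 0x83 = 0x42.
P[2]: S = E(K, 0x83) = 0x79; 0x8A ⊕ 0x79 = 0xF3.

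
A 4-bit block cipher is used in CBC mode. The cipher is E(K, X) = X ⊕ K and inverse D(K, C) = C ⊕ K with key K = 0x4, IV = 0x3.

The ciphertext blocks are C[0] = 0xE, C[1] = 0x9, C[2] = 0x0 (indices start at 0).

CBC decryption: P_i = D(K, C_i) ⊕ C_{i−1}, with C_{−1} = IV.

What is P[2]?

P[2]: D(K, 0x0) = 0x4; 0x4 ⊕ 0x9 = 0xD.

P[2] = 0xD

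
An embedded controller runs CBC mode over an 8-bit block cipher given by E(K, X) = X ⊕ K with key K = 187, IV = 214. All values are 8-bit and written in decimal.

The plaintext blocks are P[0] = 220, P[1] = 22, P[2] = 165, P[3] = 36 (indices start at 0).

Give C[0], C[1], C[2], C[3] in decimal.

C[0] = 177, C[1] = 28, C[2] = 2, C[3] = 157

CBC encryption: C_i = E(K, P_i ⊕ C_{i−1}), with C_{−1} = IV.
C[0]: P[0] ⊕ 214 = 10; E(K, 10) = 177.
C[1]: P[1] ⊕ 177 = 167; E(K, 167) = 28.
C[2]: P[2] ⊕ 28 = 185; E(K, 185) = 2.
C[3]: P[3] ⊕ 2 = 38; E(K, 38) = 157.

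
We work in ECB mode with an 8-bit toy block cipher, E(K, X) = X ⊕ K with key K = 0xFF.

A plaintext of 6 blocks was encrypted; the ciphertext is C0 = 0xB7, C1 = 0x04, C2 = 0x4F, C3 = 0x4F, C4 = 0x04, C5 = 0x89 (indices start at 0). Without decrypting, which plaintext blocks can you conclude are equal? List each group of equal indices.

P1 = P4; P2 = P3

ECB encrypts each block independently with the same key, so equal ciphertext blocks imply equal plaintext blocks.
C1 = C4 = 0x04, so P1 = P4.
C2 = C3 = 0x4F, so P2 = P3.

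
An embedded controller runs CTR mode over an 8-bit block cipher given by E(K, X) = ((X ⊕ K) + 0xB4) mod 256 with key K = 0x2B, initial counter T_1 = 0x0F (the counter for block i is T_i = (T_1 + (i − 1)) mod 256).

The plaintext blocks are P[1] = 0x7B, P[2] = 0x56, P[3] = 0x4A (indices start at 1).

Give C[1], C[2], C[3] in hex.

C[1] = 0xA3, C[2] = 0xB9, C[3] = 0xA4

CTR encryption: S_i = E(K, T_i) where T_i is the counter for block i; C_i = P_i ⊕ S_i.
C[1]: T = 0x0F, S = E(K, T) = 0xD8; 0x7B ⊕ 0xD8 = 0xA3.
C[2]: T = 0x10, S = E(K, T) = 0xEF; 0x56 ⊕ 0xEF = 0xB9.
C[3]: T = 0x11, S = E(K, T) = 0xEE; 0x4A ⊕ 0xEE = 0xA4.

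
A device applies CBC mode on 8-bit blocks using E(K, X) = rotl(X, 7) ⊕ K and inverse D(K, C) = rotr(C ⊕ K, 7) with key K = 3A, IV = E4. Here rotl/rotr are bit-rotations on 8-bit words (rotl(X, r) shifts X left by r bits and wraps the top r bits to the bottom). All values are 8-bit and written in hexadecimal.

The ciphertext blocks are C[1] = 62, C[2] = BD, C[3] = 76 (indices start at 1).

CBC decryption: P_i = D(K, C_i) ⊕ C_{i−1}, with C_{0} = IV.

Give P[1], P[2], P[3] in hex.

P[1]: D(K, 62) = B0; B0 ⊕ E4 = 54.
P[2]: D(K, BD) = 0F; 0F ⊕ 62 = 6D.
P[3]: D(K, 76) = 98; 98 ⊕ BD = 25.

P[1] = 54, P[2] = 6D, P[3] = 25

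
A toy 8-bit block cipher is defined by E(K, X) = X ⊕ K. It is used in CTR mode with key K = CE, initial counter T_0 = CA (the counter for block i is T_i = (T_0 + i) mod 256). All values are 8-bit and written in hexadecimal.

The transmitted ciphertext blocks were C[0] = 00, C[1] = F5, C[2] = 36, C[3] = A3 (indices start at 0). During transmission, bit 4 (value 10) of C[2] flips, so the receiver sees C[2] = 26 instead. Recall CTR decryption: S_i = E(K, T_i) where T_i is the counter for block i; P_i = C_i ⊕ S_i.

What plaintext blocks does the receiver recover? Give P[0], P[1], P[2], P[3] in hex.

Only C[2] changed, to 26. In CTR, a change in C_i flips the same bit in P_i only; the keystream is unaffected. Decrypting the received ciphertext:
P[0]: T = CA, S = E(K, T) = 04; 00 ⊕ 04 = 04.
P[1]: T = CB, S = E(K, T) = 05; F5 ⊕ 05 = F0.
P[2]: T = CC, S = E(K, T) = 02; 26 ⊕ 02 = 24.
P[3]: T = CD, S = E(K, T) = 03; A3 ⊕ 03 = A0.
Blocks that differ from the original plaintext: P[2].

P[0] = 04, P[1] = F0, P[2] = 24, P[3] = A0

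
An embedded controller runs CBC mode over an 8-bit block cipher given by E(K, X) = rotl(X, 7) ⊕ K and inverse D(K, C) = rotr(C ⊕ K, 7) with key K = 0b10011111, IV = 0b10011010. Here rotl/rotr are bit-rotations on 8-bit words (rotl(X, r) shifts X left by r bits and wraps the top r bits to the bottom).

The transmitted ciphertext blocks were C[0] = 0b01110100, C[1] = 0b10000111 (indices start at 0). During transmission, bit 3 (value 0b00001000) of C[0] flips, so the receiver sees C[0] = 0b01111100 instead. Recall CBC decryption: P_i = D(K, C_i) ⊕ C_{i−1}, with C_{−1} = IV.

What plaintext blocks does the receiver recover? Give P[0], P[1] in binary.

Only C[0] changed, to 0b01111100. In CBC, a change in C_i garbles P_i and flips the same bit in P_{i+1}. Decrypting the received ciphertext:
P[0]: D(K, 0b01111100) = 0b11000111; 0b11000111 ⊕ 0b10011010 = 0b01011101.
P[1]: D(K, 0b10000111) = 0b00110000; 0b00110000 ⊕ 0b01111100 = 0b01001100.
Blocks that differ from the original plaintext: P[0], P[1].

P[0] = 0b01011101, P[1] = 0b01001100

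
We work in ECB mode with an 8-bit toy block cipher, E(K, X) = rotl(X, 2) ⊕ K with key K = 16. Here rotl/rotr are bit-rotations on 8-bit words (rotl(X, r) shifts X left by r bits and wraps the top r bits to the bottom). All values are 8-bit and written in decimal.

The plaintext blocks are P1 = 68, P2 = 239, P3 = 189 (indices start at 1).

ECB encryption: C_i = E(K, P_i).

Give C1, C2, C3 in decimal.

C1 = 1, C2 = 175, C3 = 230

C1: E(K, 68) = 1.
C2: E(K, 239) = 175.
C3: E(K, 189) = 230.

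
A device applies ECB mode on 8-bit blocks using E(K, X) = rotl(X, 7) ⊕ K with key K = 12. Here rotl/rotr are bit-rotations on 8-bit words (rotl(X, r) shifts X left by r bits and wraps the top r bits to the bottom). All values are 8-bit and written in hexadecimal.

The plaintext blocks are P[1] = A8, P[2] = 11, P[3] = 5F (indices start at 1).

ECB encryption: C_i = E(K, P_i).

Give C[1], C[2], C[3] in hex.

C[1]: E(K, A8) = 46.
C[2]: E(K, 11) = 9A.
C[3]: E(K, 5F) = BD.

C[1] = 46, C[2] = 9A, C[3] = BD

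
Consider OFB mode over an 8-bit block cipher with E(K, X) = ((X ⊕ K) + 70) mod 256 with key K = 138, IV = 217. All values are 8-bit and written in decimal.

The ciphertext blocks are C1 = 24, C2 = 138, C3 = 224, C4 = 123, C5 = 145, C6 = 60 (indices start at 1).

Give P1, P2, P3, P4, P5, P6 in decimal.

P1 = 129, P2 = 211, P3 = 249, P4 = 162, P5 = 8, P6 = 101

OFB decryption: S_i = E(K, S_{i−1}) with S_{0} = IV; P_i = C_i ⊕ S_i.
P1: S = E(K, 217) = 153; 24 ⊕ 153 = 129.
P2: S = E(K, 153) = 89; 138 ⊕ 89 = 211.
P3: S = E(K, 89) = 25; 224 ⊕ 25 = 249.
P4: S = E(K, 25) = 217; 123 ⊕ 217 = 162.
P5: S = E(K, 217) = 153; 145 ⊕ 153 = 8.
P6: S = E(K, 153) = 89; 60 ⊕ 89 = 101.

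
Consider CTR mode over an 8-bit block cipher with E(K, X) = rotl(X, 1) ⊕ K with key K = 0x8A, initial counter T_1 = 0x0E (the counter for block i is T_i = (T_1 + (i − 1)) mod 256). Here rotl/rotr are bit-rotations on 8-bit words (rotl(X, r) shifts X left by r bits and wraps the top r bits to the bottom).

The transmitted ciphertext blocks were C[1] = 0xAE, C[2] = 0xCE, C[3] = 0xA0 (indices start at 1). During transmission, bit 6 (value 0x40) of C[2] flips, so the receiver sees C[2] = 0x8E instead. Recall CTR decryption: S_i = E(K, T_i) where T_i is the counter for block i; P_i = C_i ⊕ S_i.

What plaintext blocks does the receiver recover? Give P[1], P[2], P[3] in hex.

Only C[2] changed, to 0x8E. In CTR, a change in C_i flips the same bit in P_i only; the keystream is unaffected. Decrypting the received ciphertext:
P[1]: T = 0x0E, S = E(K, T) = 0x96; 0xAE ⊕ 0x96 = 0x38.
P[2]: T = 0x0F, S = E(K, T) = 0x94; 0x8E ⊕ 0x94 = 0x1A.
P[3]: T = 0x10, S = E(K, T) = 0xAA; 0xA0 ⊕ 0xAA = 0x0A.
Blocks that differ from the original plaintext: P[2].

P[1] = 0x38, P[2] = 0x1A, P[3] = 0x0A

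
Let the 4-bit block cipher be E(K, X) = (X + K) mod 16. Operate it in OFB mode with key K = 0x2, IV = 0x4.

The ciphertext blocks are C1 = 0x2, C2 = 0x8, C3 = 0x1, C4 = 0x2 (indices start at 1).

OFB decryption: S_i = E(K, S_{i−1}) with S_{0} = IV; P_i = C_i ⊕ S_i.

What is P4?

P4 = 0xE

P1: S = E(K, 0x4) = 0x6; 0x2 ⊕ 0x6 = 0x4.
P2: S = E(K, 0x6) = 0x8; 0x8 ⊕ 0x8 = 0x0.
P3: S = E(K, 0x8) = 0xA; 0x1 ⊕ 0xA = 0xB.
P4: S = E(K, 0xA) = 0xC; 0x2 ⊕ 0xC = 0xE.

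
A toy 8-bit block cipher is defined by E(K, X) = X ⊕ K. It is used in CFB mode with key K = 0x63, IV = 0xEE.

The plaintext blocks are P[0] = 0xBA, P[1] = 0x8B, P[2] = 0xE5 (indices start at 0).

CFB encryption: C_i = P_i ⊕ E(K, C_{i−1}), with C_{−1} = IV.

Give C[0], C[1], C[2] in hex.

C[0] = 0x37, C[1] = 0xDF, C[2] = 0x59

C[0]: E(K, 0xEE) = 0x8D; 0xBA ⊕ 0x8D = 0x37.
C[1]: E(K, 0x37) = 0x54; 0x8B ⊕ 0x54 = 0xDF.
C[2]: E(K, 0xDF) = 0xBC; 0xE5 ⊕ 0xBC = 0x59.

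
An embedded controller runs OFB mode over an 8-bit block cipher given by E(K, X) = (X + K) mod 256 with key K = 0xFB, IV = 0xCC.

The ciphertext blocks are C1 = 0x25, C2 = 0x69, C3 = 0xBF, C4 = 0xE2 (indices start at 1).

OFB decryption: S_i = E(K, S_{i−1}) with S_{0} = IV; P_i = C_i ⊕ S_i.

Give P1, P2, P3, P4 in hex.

P1 = 0xE2, P2 = 0xAB, P3 = 0x02, P4 = 0x5A

P1: S = E(K, 0xCC) = 0xC7; 0x25 ⊕ 0xC7 = 0xE2.
P2: S = E(K, 0xC7) = 0xC2; 0x69 ⊕ 0xC2 = 0xAB.
P3: S = E(K, 0xC2) = 0xBD; 0xBF ⊕ 0xBD = 0x02.
P4: S = E(K, 0xBD) = 0xB8; 0xE2 ⊕ 0xB8 = 0x5A.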